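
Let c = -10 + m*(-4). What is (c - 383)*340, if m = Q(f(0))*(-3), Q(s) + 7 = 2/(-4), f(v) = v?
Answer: -164220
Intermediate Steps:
Q(s) = -15/2 (Q(s) = -7 + 2/(-4) = -7 + 2*(-¼) = -7 - ½ = -15/2)
m = 45/2 (m = -15/2*(-3) = 45/2 ≈ 22.500)
c = -100 (c = -10 + (45/2)*(-4) = -10 - 90 = -100)
(c - 383)*340 = (-100 - 383)*340 = -483*340 = -164220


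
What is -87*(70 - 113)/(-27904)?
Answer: -3741/27904 ≈ -0.13407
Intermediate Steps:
-87*(70 - 113)/(-27904) = -87*(-43)*(-1/27904) = 3741*(-1/27904) = -3741/27904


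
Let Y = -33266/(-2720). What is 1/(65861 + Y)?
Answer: 1360/89587593 ≈ 1.5181e-5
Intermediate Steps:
Y = 16633/1360 (Y = -33266*(-1/2720) = 16633/1360 ≈ 12.230)
1/(65861 + Y) = 1/(65861 + 16633/1360) = 1/(89587593/1360) = 1360/89587593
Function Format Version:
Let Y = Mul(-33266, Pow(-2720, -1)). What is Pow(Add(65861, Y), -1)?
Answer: Rational(1360, 89587593) ≈ 1.5181e-5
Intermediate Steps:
Y = Rational(16633, 1360) (Y = Mul(-33266, Rational(-1, 2720)) = Rational(16633, 1360) ≈ 12.230)
Pow(Add(65861, Y), -1) = Pow(Add(65861, Rational(16633, 1360)), -1) = Pow(Rational(89587593, 1360), -1) = Rational(1360, 89587593)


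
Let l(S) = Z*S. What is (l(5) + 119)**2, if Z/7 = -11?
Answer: 70756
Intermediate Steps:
Z = -77 (Z = 7*(-11) = -77)
l(S) = -77*S
(l(5) + 119)**2 = (-77*5 + 119)**2 = (-385 + 119)**2 = (-266)**2 = 70756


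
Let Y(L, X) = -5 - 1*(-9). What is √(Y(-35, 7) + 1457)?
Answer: √1461 ≈ 38.223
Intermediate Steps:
Y(L, X) = 4 (Y(L, X) = -5 + 9 = 4)
√(Y(-35, 7) + 1457) = √(4 + 1457) = √1461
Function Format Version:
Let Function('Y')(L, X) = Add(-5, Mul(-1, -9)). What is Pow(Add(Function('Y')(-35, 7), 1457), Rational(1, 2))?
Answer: Pow(1461, Rational(1, 2)) ≈ 38.223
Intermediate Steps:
Function('Y')(L, X) = 4 (Function('Y')(L, X) = Add(-5, 9) = 4)
Pow(Add(Function('Y')(-35, 7), 1457), Rational(1, 2)) = Pow(Add(4, 1457), Rational(1, 2)) = Pow(1461, Rational(1, 2))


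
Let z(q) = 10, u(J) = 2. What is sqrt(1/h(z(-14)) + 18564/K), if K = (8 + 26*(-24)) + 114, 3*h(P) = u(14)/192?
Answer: sqrt(15814506)/251 ≈ 15.844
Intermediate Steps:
h(P) = 1/288 (h(P) = (2/192)/3 = (2*(1/192))/3 = (1/3)*(1/96) = 1/288)
K = -502 (K = (8 - 624) + 114 = -616 + 114 = -502)
sqrt(1/h(z(-14)) + 18564/K) = sqrt(1/(1/288) + 18564/(-502)) = sqrt(288 + 18564*(-1/502)) = sqrt(288 - 9282/251) = sqrt(63006/251) = sqrt(15814506)/251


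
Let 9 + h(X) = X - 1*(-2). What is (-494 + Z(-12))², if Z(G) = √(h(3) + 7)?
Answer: (494 - √3)² ≈ 2.4233e+5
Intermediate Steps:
h(X) = -7 + X (h(X) = -9 + (X - 1*(-2)) = -9 + (X + 2) = -9 + (2 + X) = -7 + X)
Z(G) = √3 (Z(G) = √((-7 + 3) + 7) = √(-4 + 7) = √3)
(-494 + Z(-12))² = (-494 + √3)²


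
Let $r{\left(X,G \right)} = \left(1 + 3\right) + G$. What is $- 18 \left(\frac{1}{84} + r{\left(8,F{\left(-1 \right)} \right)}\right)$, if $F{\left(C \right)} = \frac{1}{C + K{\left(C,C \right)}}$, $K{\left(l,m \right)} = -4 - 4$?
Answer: $- \frac{983}{14} \approx -70.214$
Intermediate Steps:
$K{\left(l,m \right)} = -8$ ($K{\left(l,m \right)} = -4 - 4 = -8$)
$F{\left(C \right)} = \frac{1}{-8 + C}$ ($F{\left(C \right)} = \frac{1}{C - 8} = \frac{1}{-8 + C}$)
$r{\left(X,G \right)} = 4 + G$
$- 18 \left(\frac{1}{84} + r{\left(8,F{\left(-1 \right)} \right)}\right) = - 18 \left(\frac{1}{84} + \left(4 + \frac{1}{-8 - 1}\right)\right) = - 18 \left(\frac{1}{84} + \left(4 + \frac{1}{-9}\right)\right) = - 18 \left(\frac{1}{84} + \left(4 - \frac{1}{9}\right)\right) = - 18 \left(\frac{1}{84} + \frac{35}{9}\right) = \left(-18\right) \frac{983}{252} = - \frac{983}{14}$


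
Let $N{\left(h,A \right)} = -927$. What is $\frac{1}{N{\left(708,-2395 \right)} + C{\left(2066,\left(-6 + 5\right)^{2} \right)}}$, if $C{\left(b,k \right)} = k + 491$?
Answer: $- \frac{1}{435} \approx -0.0022989$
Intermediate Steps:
$C{\left(b,k \right)} = 491 + k$
$\frac{1}{N{\left(708,-2395 \right)} + C{\left(2066,\left(-6 + 5\right)^{2} \right)}} = \frac{1}{-927 + \left(491 + \left(-6 + 5\right)^{2}\right)} = \frac{1}{-927 + \left(491 + \left(-1\right)^{2}\right)} = \frac{1}{-927 + \left(491 + 1\right)} = \frac{1}{-927 + 492} = \frac{1}{-435} = - \frac{1}{435}$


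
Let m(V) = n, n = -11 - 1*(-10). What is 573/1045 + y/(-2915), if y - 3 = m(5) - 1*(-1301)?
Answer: 5612/55385 ≈ 0.10133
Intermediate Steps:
n = -1 (n = -11 + 10 = -1)
m(V) = -1
y = 1303 (y = 3 + (-1 - 1*(-1301)) = 3 + (-1 + 1301) = 3 + 1300 = 1303)
573/1045 + y/(-2915) = 573/1045 + 1303/(-2915) = 573*(1/1045) + 1303*(-1/2915) = 573/1045 - 1303/2915 = 5612/55385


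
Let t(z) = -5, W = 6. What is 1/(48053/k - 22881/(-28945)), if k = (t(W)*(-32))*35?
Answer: 661600/6200113 ≈ 0.10671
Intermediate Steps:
k = 5600 (k = -5*(-32)*35 = 160*35 = 5600)
1/(48053/k - 22881/(-28945)) = 1/(48053/5600 - 22881/(-28945)) = 1/(48053*(1/5600) - 22881*(-1/28945)) = 1/(48053/5600 + 22881/28945) = 1/(6200113/661600) = 661600/6200113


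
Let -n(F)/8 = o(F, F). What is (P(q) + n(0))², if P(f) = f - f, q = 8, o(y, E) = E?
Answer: 0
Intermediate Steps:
n(F) = -8*F
P(f) = 0
(P(q) + n(0))² = (0 - 8*0)² = (0 + 0)² = 0² = 0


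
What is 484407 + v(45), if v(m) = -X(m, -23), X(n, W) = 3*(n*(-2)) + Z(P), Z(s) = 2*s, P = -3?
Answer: 484683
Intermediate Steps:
X(n, W) = -6 - 6*n (X(n, W) = 3*(n*(-2)) + 2*(-3) = 3*(-2*n) - 6 = -6*n - 6 = -6 - 6*n)
v(m) = 6 + 6*m (v(m) = -(-6 - 6*m) = 6 + 6*m)
484407 + v(45) = 484407 + (6 + 6*45) = 484407 + (6 + 270) = 484407 + 276 = 484683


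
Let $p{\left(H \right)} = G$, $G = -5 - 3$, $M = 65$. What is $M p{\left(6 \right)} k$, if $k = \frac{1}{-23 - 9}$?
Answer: $\frac{65}{4} \approx 16.25$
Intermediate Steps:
$k = - \frac{1}{32}$ ($k = \frac{1}{-32} = - \frac{1}{32} \approx -0.03125$)
$G = -8$ ($G = -5 - 3 = -8$)
$p{\left(H \right)} = -8$
$M p{\left(6 \right)} k = 65 \left(-8\right) \left(- \frac{1}{32}\right) = \left(-520\right) \left(- \frac{1}{32}\right) = \frac{65}{4}$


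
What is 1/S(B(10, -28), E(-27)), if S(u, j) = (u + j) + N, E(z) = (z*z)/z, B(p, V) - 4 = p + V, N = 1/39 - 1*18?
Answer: -39/2300 ≈ -0.016957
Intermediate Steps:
N = -701/39 (N = 1/39 - 18 = -701/39 ≈ -17.974)
B(p, V) = 4 + V + p (B(p, V) = 4 + (p + V) = 4 + (V + p) = 4 + V + p)
E(z) = z (E(z) = z²/z = z)
S(u, j) = -701/39 + j + u (S(u, j) = (u + j) - 701/39 = (j + u) - 701/39 = -701/39 + j + u)
1/S(B(10, -28), E(-27)) = 1/(-701/39 - 27 + (4 - 28 + 10)) = 1/(-701/39 - 27 - 14) = 1/(-2300/39) = -39/2300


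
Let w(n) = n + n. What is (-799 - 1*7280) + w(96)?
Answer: -7887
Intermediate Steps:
w(n) = 2*n
(-799 - 1*7280) + w(96) = (-799 - 1*7280) + 2*96 = (-799 - 7280) + 192 = -8079 + 192 = -7887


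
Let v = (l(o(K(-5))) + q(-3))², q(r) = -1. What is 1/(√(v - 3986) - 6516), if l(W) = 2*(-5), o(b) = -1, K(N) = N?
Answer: -6516/42462121 - I*√3865/42462121 ≈ -0.00015345 - 1.4641e-6*I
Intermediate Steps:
l(W) = -10
v = 121 (v = (-10 - 1)² = (-11)² = 121)
1/(√(v - 3986) - 6516) = 1/(√(121 - 3986) - 6516) = 1/(√(-3865) - 6516) = 1/(I*√3865 - 6516) = 1/(-6516 + I*√3865)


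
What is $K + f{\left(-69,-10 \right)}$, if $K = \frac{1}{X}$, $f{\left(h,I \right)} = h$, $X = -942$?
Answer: $- \frac{64999}{942} \approx -69.001$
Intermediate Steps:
$K = - \frac{1}{942}$ ($K = \frac{1}{-942} = - \frac{1}{942} \approx -0.0010616$)
$K + f{\left(-69,-10 \right)} = - \frac{1}{942} - 69 = - \frac{64999}{942}$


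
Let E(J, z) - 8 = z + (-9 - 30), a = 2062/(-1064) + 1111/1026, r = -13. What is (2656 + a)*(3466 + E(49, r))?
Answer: 65254975211/7182 ≈ 9.0859e+6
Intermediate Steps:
a = -12283/14364 (a = 2062*(-1/1064) + 1111*(1/1026) = -1031/532 + 1111/1026 = -12283/14364 ≈ -0.85512)
E(J, z) = -31 + z (E(J, z) = 8 + (z + (-9 - 30)) = 8 + (z - 39) = 8 + (-39 + z) = -31 + z)
(2656 + a)*(3466 + E(49, r)) = (2656 - 12283/14364)*(3466 + (-31 - 13)) = 38138501*(3466 - 44)/14364 = (38138501/14364)*3422 = 65254975211/7182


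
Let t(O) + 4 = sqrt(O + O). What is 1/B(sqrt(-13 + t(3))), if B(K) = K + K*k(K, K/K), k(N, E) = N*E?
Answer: -I/(sqrt(17 - sqrt(6)) + 17*I - I*sqrt(6)) ≈ -0.064307 - 0.016858*I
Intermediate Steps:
k(N, E) = E*N
t(O) = -4 + sqrt(2)*sqrt(O) (t(O) = -4 + sqrt(O + O) = -4 + sqrt(2*O) = -4 + sqrt(2)*sqrt(O))
B(K) = K + K**2 (B(K) = K + K*((K/K)*K) = K + K*(1*K) = K + K*K = K + K**2)
1/B(sqrt(-13 + t(3))) = 1/(sqrt(-13 + (-4 + sqrt(2)*sqrt(3)))*(1 + sqrt(-13 + (-4 + sqrt(2)*sqrt(3))))) = 1/(sqrt(-13 + (-4 + sqrt(6)))*(1 + sqrt(-13 + (-4 + sqrt(6))))) = 1/(sqrt(-17 + sqrt(6))*(1 + sqrt(-17 + sqrt(6)))) = 1/((1 + sqrt(-17 + sqrt(6)))*sqrt(-17 + sqrt(6)))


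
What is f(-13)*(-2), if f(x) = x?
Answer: 26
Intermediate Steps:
f(-13)*(-2) = -13*(-2) = 26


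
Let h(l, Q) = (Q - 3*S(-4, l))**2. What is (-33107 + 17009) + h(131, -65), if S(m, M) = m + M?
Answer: 182818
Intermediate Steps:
S(m, M) = M + m
h(l, Q) = (12 + Q - 3*l)**2 (h(l, Q) = (Q - 3*(l - 4))**2 = (Q - 3*(-4 + l))**2 = (Q + (12 - 3*l))**2 = (12 + Q - 3*l)**2)
(-33107 + 17009) + h(131, -65) = (-33107 + 17009) + (12 - 65 - 3*131)**2 = -16098 + (12 - 65 - 393)**2 = -16098 + (-446)**2 = -16098 + 198916 = 182818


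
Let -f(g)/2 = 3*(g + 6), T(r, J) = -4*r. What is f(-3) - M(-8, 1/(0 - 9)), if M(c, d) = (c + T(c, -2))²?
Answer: -594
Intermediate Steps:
M(c, d) = 9*c² (M(c, d) = (c - 4*c)² = (-3*c)² = 9*c²)
f(g) = -36 - 6*g (f(g) = -6*(g + 6) = -6*(6 + g) = -2*(18 + 3*g) = -36 - 6*g)
f(-3) - M(-8, 1/(0 - 9)) = (-36 - 6*(-3)) - 9*(-8)² = (-36 + 18) - 9*64 = -18 - 1*576 = -18 - 576 = -594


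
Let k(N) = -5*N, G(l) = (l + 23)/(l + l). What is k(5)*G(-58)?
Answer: -875/116 ≈ -7.5431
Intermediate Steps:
G(l) = (23 + l)/(2*l) (G(l) = (23 + l)/((2*l)) = (23 + l)*(1/(2*l)) = (23 + l)/(2*l))
k(5)*G(-58) = (-5*5)*((1/2)*(23 - 58)/(-58)) = -25*(-1)*(-35)/(2*58) = -25*35/116 = -875/116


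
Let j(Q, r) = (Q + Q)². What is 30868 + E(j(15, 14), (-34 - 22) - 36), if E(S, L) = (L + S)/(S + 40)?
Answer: 7254182/235 ≈ 30869.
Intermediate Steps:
j(Q, r) = 4*Q² (j(Q, r) = (2*Q)² = 4*Q²)
E(S, L) = (L + S)/(40 + S)
30868 + E(j(15, 14), (-34 - 22) - 36) = 30868 + (((-34 - 22) - 36) + 4*15²)/(40 + 4*15²) = 30868 + ((-56 - 36) + 4*225)/(40 + 4*225) = 30868 + (-92 + 900)/(40 + 900) = 30868 + 808/940 = 30868 + (1/940)*808 = 30868 + 202/235 = 7254182/235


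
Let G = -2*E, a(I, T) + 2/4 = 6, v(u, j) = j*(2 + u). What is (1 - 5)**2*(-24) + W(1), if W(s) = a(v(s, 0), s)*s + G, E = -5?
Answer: -737/2 ≈ -368.50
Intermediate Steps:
a(I, T) = 11/2 (a(I, T) = -1/2 + 6 = 11/2)
G = 10 (G = -2*(-5) = 10)
W(s) = 10 + 11*s/2 (W(s) = 11*s/2 + 10 = 10 + 11*s/2)
(1 - 5)**2*(-24) + W(1) = (1 - 5)**2*(-24) + (10 + (11/2)*1) = (-4)**2*(-24) + (10 + 11/2) = 16*(-24) + 31/2 = -384 + 31/2 = -737/2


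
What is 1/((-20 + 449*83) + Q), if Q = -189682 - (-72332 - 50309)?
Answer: -1/29794 ≈ -3.3564e-5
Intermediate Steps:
Q = -67041 (Q = -189682 - 1*(-122641) = -189682 + 122641 = -67041)
1/((-20 + 449*83) + Q) = 1/((-20 + 449*83) - 67041) = 1/((-20 + 37267) - 67041) = 1/(37247 - 67041) = 1/(-29794) = -1/29794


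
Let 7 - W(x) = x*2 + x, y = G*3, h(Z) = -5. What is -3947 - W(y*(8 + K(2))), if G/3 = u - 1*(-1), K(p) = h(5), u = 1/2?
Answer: -7665/2 ≈ -3832.5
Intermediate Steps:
u = ½ ≈ 0.50000
K(p) = -5
G = 9/2 (G = 3*(½ - 1*(-1)) = 3*(½ + 1) = 3*(3/2) = 9/2 ≈ 4.5000)
y = 27/2 (y = (9/2)*3 = 27/2 ≈ 13.500)
W(x) = 7 - 3*x (W(x) = 7 - (x*2 + x) = 7 - (2*x + x) = 7 - 3*x)
-3947 - W(y*(8 + K(2))) = -3947 - (7 - 81*(8 - 5)/2) = -3947 - (7 - 81*3/2) = -3947 - (7 - 3*81/2) = -3947 - (7 - 243/2) = -3947 - 1*(-229/2) = -3947 + 229/2 = -7665/2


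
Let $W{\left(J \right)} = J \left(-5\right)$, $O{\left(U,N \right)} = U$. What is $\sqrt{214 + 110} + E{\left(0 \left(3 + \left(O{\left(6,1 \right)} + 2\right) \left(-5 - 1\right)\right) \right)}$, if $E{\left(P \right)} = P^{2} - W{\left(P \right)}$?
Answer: $18$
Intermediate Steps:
$W{\left(J \right)} = - 5 J$
$E{\left(P \right)} = P^{2} + 5 P$ ($E{\left(P \right)} = P^{2} - - 5 P = P^{2} + 5 P$)
$\sqrt{214 + 110} + E{\left(0 \left(3 + \left(O{\left(6,1 \right)} + 2\right) \left(-5 - 1\right)\right) \right)} = \sqrt{214 + 110} + 0 \left(3 + \left(6 + 2\right) \left(-5 - 1\right)\right) \left(5 + 0 \left(3 + \left(6 + 2\right) \left(-5 - 1\right)\right)\right) = \sqrt{324} + 0 \left(3 + 8 \left(-6\right)\right) \left(5 + 0 \left(3 + 8 \left(-6\right)\right)\right) = 18 + 0 \left(3 - 48\right) \left(5 + 0 \left(3 - 48\right)\right) = 18 + 0 \left(-45\right) \left(5 + 0 \left(-45\right)\right) = 18 + 0 \left(5 + 0\right) = 18 + 0 \cdot 5 = 18 + 0 = 18$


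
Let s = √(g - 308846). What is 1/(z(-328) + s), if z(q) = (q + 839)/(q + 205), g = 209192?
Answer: -62853/1507926487 - 15129*I*√99654/1507926487 ≈ -4.1682e-5 - 0.0031672*I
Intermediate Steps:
s = I*√99654 (s = √(209192 - 308846) = √(-99654) = I*√99654 ≈ 315.68*I)
z(q) = (839 + q)/(205 + q)
1/(z(-328) + s) = 1/((839 - 328)/(205 - 328) + I*√99654) = 1/(511/(-123) + I*√99654) = 1/(-1/123*511 + I*√99654) = 1/(-511/123 + I*√99654)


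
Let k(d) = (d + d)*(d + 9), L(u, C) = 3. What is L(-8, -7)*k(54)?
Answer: 20412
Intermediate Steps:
k(d) = 2*d*(9 + d) (k(d) = (2*d)*(9 + d) = 2*d*(9 + d))
L(-8, -7)*k(54) = 3*(2*54*(9 + 54)) = 3*(2*54*63) = 3*6804 = 20412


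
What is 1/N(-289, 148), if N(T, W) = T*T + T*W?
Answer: 1/40749 ≈ 2.4540e-5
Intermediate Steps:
N(T, W) = T² + T*W
1/N(-289, 148) = 1/(-289*(-289 + 148)) = 1/(-289*(-141)) = 1/40749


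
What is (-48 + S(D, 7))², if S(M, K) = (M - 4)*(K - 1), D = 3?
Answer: 2916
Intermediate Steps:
S(M, K) = (-1 + K)*(-4 + M) (S(M, K) = (-4 + M)*(-1 + K) = (-1 + K)*(-4 + M))
(-48 + S(D, 7))² = (-48 + (4 - 1*3 - 4*7 + 7*3))² = (-48 + (4 - 3 - 28 + 21))² = (-48 - 6)² = (-54)² = 2916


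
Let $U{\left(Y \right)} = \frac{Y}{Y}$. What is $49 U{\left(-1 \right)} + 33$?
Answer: $82$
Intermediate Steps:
$U{\left(Y \right)} = 1$
$49 U{\left(-1 \right)} + 33 = 49 \cdot 1 + 33 = 49 + 33 = 82$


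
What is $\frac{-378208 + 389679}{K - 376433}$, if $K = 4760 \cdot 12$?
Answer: $- \frac{11471}{319313} \approx -0.035924$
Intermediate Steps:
$K = 57120$
$\frac{-378208 + 389679}{K - 376433} = \frac{-378208 + 389679}{57120 - 376433} = \frac{11471}{-319313} = 11471 \left(- \frac{1}{319313}\right) = - \frac{11471}{319313}$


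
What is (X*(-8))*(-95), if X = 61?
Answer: 46360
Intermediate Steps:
(X*(-8))*(-95) = (61*(-8))*(-95) = -488*(-95) = 46360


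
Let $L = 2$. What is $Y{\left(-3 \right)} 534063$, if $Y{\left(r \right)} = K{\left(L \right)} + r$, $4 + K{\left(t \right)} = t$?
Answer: $-2670315$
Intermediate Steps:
$K{\left(t \right)} = -4 + t$
$Y{\left(r \right)} = -2 + r$ ($Y{\left(r \right)} = \left(-4 + 2\right) + r = -2 + r$)
$Y{\left(-3 \right)} 534063 = \left(-2 - 3\right) 534063 = \left(-5\right) 534063 = -2670315$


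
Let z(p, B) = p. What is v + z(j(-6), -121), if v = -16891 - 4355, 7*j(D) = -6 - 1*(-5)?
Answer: -148723/7 ≈ -21246.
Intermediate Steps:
j(D) = -⅐ (j(D) = (-6 - 1*(-5))/7 = (-6 + 5)/7 = (⅐)*(-1) = -⅐)
v = -21246
v + z(j(-6), -121) = -21246 - ⅐ = -148723/7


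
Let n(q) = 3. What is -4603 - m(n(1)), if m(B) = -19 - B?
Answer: -4581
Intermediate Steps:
-4603 - m(n(1)) = -4603 - (-19 - 1*3) = -4603 - (-19 - 3) = -4603 - 1*(-22) = -4603 + 22 = -4581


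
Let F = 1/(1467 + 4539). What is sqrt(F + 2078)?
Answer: sqrt(74957696814)/6006 ≈ 45.585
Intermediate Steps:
F = 1/6006 ≈ 0.00016650
sqrt(F + 2078) = sqrt(1/6006 + 2078) = sqrt(12480469/6006) = sqrt(74957696814)/6006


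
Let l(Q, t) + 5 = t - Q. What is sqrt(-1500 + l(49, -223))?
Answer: I*sqrt(1777) ≈ 42.154*I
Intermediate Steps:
l(Q, t) = -5 + t - Q (l(Q, t) = -5 + (t - Q) = -5 + t - Q)
sqrt(-1500 + l(49, -223)) = sqrt(-1500 + (-5 - 223 - 1*49)) = sqrt(-1500 + (-5 - 223 - 49)) = sqrt(-1500 - 277) = sqrt(-1777) = I*sqrt(1777)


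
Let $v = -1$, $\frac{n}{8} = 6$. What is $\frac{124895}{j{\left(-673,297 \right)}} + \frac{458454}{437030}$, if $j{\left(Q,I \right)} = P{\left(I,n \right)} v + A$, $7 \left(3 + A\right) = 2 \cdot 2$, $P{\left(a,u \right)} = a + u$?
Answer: $- \frac{190482536411}{531428480} \approx -358.44$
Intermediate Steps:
$n = 48$ ($n = 8 \cdot 6 = 48$)
$A = - \frac{17}{7}$ ($A = -3 + \frac{2 \cdot 2}{7} = -3 + \frac{1}{7} \cdot 4 = -3 + \frac{4}{7} = - \frac{17}{7} \approx -2.4286$)
$j{\left(Q,I \right)} = - \frac{353}{7} - I$ ($j{\left(Q,I \right)} = \left(I + 48\right) \left(-1\right) - \frac{17}{7} = \left(48 + I\right) \left(-1\right) - \frac{17}{7} = \left(-48 - I\right) - \frac{17}{7} = - \frac{353}{7} - I$)
$\frac{124895}{j{\left(-673,297 \right)}} + \frac{458454}{437030} = \frac{124895}{- \frac{353}{7} - 297} + \frac{458454}{437030} = \frac{124895}{- \frac{353}{7} - 297} + 458454 \cdot \frac{1}{437030} = \frac{124895}{- \frac{2432}{7}} + \frac{229227}{218515} = 124895 \left(- \frac{7}{2432}\right) + \frac{229227}{218515} = - \frac{874265}{2432} + \frac{229227}{218515} = - \frac{190482536411}{531428480}$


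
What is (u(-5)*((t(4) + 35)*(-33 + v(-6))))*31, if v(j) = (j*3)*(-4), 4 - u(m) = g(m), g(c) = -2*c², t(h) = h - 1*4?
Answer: 2285010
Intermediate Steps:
t(h) = -4 + h (t(h) = h - 4 = -4 + h)
u(m) = 4 + 2*m² (u(m) = 4 - (-2)*m² = 4 + 2*m²)
v(j) = -12*j (v(j) = (3*j)*(-4) = -12*j)
(u(-5)*((t(4) + 35)*(-33 + v(-6))))*31 = ((4 + 2*(-5)²)*(((-4 + 4) + 35)*(-33 - 12*(-6))))*31 = ((4 + 2*25)*((0 + 35)*(-33 + 72)))*31 = ((4 + 50)*(35*39))*31 = (54*1365)*31 = 73710*31 = 2285010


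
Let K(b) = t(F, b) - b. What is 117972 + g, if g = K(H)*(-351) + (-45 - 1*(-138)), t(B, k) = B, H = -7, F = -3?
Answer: 116661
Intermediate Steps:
K(b) = -3 - b
g = -1311 (g = (-3 - 1*(-7))*(-351) + (-45 - 1*(-138)) = (-3 + 7)*(-351) + (-45 + 138) = 4*(-351) + 93 = -1404 + 93 = -1311)
117972 + g = 117972 - 1311 = 116661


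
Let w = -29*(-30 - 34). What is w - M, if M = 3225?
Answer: -1369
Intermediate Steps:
w = 1856 (w = -29*(-64) = 1856)
w - M = 1856 - 1*3225 = 1856 - 3225 = -1369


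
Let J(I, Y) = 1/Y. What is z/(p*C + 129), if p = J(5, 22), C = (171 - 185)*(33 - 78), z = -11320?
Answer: -62260/867 ≈ -71.811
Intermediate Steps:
C = 630 (C = -14*(-45) = 630)
p = 1/22 ≈ 0.045455
z/(p*C + 129) = -11320/((1/22)*630 + 129) = -11320/(315/11 + 129) = -11320/1734/11 = -11320*11/1734 = -62260/867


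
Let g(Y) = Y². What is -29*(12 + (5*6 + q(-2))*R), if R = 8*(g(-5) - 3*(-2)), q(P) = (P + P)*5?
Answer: -72268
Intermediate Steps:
q(P) = 10*P (q(P) = (2*P)*5 = 10*P)
R = 248 (R = 8*((-5)² - 3*(-2)) = 8*(25 + 6) = 8*31 = 248)
-29*(12 + (5*6 + q(-2))*R) = -29*(12 + (5*6 + 10*(-2))*248) = -29*(12 + (30 - 20)*248) = -29*(12 + 10*248) = -29*(12 + 2480) = -29*2492 = -72268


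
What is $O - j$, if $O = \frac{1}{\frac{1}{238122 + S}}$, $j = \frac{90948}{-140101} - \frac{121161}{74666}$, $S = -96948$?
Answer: $\frac{113601084611301}{804675482} \approx 1.4118 \cdot 10^{5}$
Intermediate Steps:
$j = - \frac{1828115433}{804675482}$ ($j = 90948 \left(- \frac{1}{140101}\right) - \frac{121161}{74666} = - \frac{6996}{10777} - \frac{121161}{74666} = - \frac{1828115433}{804675482} \approx -2.2719$)
$O = 141174$ ($O = \frac{1}{\frac{1}{238122 - 96948}} = \frac{1}{\frac{1}{141174}} = 141174$)
$O - j = 141174 - - \frac{1828115433}{804675482} = 141174 + \frac{1828115433}{804675482} = \frac{113601084611301}{804675482}$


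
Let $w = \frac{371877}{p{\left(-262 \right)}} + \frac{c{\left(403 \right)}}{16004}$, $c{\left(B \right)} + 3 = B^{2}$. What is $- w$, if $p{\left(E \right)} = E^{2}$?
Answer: $- \frac{4274929243}{274644644} \approx -15.565$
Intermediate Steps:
$c{\left(B \right)} = -3 + B^{2}$
$w = \frac{4274929243}{274644644}$ ($w = \frac{371877}{\left(-262\right)^{2}} + \frac{-3 + 403^{2}}{16004} = \frac{371877}{68644} + \left(-3 + 162409\right) \frac{1}{16004} = 371877 \cdot \frac{1}{68644} + 162406 \cdot \frac{1}{16004} = \frac{371877}{68644} + \frac{81203}{8002} = \frac{4274929243}{274644644} \approx 15.565$)
$- w = \left(-1\right) \frac{4274929243}{274644644} = - \frac{4274929243}{274644644}$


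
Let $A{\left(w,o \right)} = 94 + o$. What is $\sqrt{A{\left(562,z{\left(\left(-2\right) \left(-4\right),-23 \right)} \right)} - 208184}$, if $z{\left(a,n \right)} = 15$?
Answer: $5 i \sqrt{8323} \approx 456.15 i$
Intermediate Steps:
$\sqrt{A{\left(562,z{\left(\left(-2\right) \left(-4\right),-23 \right)} \right)} - 208184} = \sqrt{\left(94 + 15\right) - 208184} = \sqrt{109 - 208184} = \sqrt{-208075} = 5 i \sqrt{8323}$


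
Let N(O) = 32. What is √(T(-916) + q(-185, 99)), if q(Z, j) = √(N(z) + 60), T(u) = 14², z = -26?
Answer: √(196 + 2*√23) ≈ 14.338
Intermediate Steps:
T(u) = 196
q(Z, j) = 2*√23 (q(Z, j) = √(32 + 60) = √92 = 2*√23)
√(T(-916) + q(-185, 99)) = √(196 + 2*√23)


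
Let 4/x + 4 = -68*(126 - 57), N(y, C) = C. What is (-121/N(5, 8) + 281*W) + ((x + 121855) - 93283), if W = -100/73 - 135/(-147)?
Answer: 477555605497/16797592 ≈ 28430.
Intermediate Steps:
x = -1/1174 (x = 4/(-4 - 68*(126 - 57)) = 4/(-4 - 68*69) = 4/(-4 - 4692) = 4/(-4696) = 4*(-1/4696) = -1/1174 ≈ -0.00085179)
W = -1615/3577 (W = -100*1/73 - 135*(-1/147) = -100/73 + 45/49 = -1615/3577 ≈ -0.45150)
(-121/N(5, 8) + 281*W) + ((x + 121855) - 93283) = (-121/8 + 281*(-1615/3577)) + ((-1/1174 + 121855) - 93283) = (-121*⅛ - 453815/3577) + (143057769/1174 - 93283) = (-121/8 - 453815/3577) + 33543527/1174 = -4063337/28616 + 33543527/1174 = 477555605497/16797592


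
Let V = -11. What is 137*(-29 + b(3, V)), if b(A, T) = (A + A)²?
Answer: 959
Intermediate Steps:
b(A, T) = 4*A² (b(A, T) = (2*A)² = 4*A²)
137*(-29 + b(3, V)) = 137*(-29 + 4*3²) = 137*(-29 + 4*9) = 137*(-29 + 36) = 137*7 = 959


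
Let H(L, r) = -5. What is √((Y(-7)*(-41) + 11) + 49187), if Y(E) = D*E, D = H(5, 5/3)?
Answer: 3*√5307 ≈ 218.55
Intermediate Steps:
D = -5
Y(E) = -5*E
√((Y(-7)*(-41) + 11) + 49187) = √((-5*(-7)*(-41) + 11) + 49187) = √((35*(-41) + 11) + 49187) = √((-1435 + 11) + 49187) = √(-1424 + 49187) = √47763 = 3*√5307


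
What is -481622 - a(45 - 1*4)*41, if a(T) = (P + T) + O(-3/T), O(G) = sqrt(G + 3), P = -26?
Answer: -482237 - 2*sqrt(1230) ≈ -4.8231e+5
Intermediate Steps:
O(G) = sqrt(3 + G)
a(T) = -26 + T + sqrt(3 - 3/T) (a(T) = (-26 + T) + sqrt(3 - 3/T) = -26 + T + sqrt(3 - 3/T))
-481622 - a(45 - 1*4)*41 = -481622 - (-26 + (45 - 1*4) + sqrt(3)*sqrt((-1 + (45 - 1*4))/(45 - 1*4)))*41 = -481622 - (-26 + (45 - 4) + sqrt(3)*sqrt((-1 + (45 - 4))/(45 - 4)))*41 = -481622 - (-26 + 41 + sqrt(3)*sqrt((-1 + 41)/41))*41 = -481622 - (-26 + 41 + sqrt(3)*sqrt((1/41)*40))*41 = -481622 - (-26 + 41 + sqrt(3)*sqrt(40/41))*41 = -481622 - (-26 + 41 + sqrt(3)*(2*sqrt(410)/41))*41 = -481622 - (-26 + 41 + 2*sqrt(1230)/41)*41 = -481622 - (15 + 2*sqrt(1230)/41)*41 = -481622 - (615 + 2*sqrt(1230)) = -481622 + (-615 - 2*sqrt(1230)) = -482237 - 2*sqrt(1230)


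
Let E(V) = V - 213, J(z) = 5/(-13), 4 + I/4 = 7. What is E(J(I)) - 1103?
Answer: -17113/13 ≈ -1316.4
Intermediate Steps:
I = 12 (I = -16 + 4*7 = -16 + 28 = 12)
J(z) = -5/13 (J(z) = 5*(-1/13) = -5/13)
E(V) = -213 + V
E(J(I)) - 1103 = (-213 - 5/13) - 1103 = -2774/13 - 1103 = -17113/13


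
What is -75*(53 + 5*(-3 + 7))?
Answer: -5475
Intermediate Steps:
-75*(53 + 5*(-3 + 7)) = -75*(53 + 5*4) = -75*(53 + 20) = -75*73 = -5475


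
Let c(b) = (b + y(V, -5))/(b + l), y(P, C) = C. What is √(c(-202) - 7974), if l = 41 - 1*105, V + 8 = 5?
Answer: 3*I*√62683698/266 ≈ 89.293*I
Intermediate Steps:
V = -3 (V = -8 + 5 = -3)
l = -64 (l = 41 - 105 = -64)
c(b) = (-5 + b)/(-64 + b) (c(b) = (b - 5)/(b - 64) = (-5 + b)/(-64 + b))
√(c(-202) - 7974) = √((-5 - 202)/(-64 - 202) - 7974) = √(-207/(-266) - 7974) = √(-1/266*(-207) - 7974) = √(207/266 - 7974) = √(-2120877/266) = 3*I*√62683698/266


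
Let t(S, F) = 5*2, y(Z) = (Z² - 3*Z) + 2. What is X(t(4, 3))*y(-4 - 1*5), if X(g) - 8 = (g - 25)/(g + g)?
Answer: 1595/2 ≈ 797.50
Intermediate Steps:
y(Z) = 2 + Z² - 3*Z
t(S, F) = 10
X(g) = 8 + (-25 + g)/(2*g) (X(g) = 8 + (g - 25)/(g + g) = 8 + (-25 + g)/((2*g)) = 8 + (-25 + g)*(1/(2*g)) = 8 + (-25 + g)/(2*g))
X(t(4, 3))*y(-4 - 1*5) = ((½)*(-25 + 17*10)/10)*(2 + (-4 - 1*5)² - 3*(-4 - 1*5)) = ((½)*(⅒)*(-25 + 170))*(2 + (-4 - 5)² - 3*(-4 - 5)) = ((½)*(⅒)*145)*(2 + (-9)² - 3*(-9)) = 29*(2 + 81 + 27)/4 = (29/4)*110 = 1595/2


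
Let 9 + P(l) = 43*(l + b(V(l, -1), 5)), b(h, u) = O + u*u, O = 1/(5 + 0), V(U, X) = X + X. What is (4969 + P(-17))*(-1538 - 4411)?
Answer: -158023287/5 ≈ -3.1605e+7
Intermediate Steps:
V(U, X) = 2*X
O = ⅕ (O = 1/5 = ⅕ ≈ 0.20000)
b(h, u) = ⅕ + u² (b(h, u) = ⅕ + u*u = ⅕ + u²)
P(l) = 5373/5 + 43*l (P(l) = -9 + 43*(l + (⅕ + 5²)) = -9 + 43*(l + (⅕ + 25)) = -9 + 43*(l + 126/5) = -9 + 43*(126/5 + l) = -9 + (5418/5 + 43*l) = 5373/5 + 43*l)
(4969 + P(-17))*(-1538 - 4411) = (4969 + (5373/5 + 43*(-17)))*(-1538 - 4411) = (4969 + (5373/5 - 731))*(-5949) = (4969 + 1718/5)*(-5949) = (26563/5)*(-5949) = -158023287/5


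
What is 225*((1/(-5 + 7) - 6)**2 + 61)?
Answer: 82125/4 ≈ 20531.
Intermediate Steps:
225*((1/(-5 + 7) - 6)**2 + 61) = 225*((1/2 - 6)**2 + 61) = 225*((-11/2)**2 + 61) = 225*(121/4 + 61) = 225*(365/4) = 82125/4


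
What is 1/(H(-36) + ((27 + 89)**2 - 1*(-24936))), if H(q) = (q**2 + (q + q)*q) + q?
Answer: 1/42244 ≈ 2.3672e-5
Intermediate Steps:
H(q) = q + 3*q**2 (H(q) = (q**2 + (2*q)*q) + q = (q**2 + 2*q**2) + q = 3*q**2 + q = q + 3*q**2)
1/(H(-36) + ((27 + 89)**2 - 1*(-24936))) = 1/(-36*(1 + 3*(-36)) + ((27 + 89)**2 - 1*(-24936))) = 1/(-36*(1 - 108) + (116**2 + 24936)) = 1/(-36*(-107) + (13456 + 24936)) = 1/(3852 + 38392) = 1/42244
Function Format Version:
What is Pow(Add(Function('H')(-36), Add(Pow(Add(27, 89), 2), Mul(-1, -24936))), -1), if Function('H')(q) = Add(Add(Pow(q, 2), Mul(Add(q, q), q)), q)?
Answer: Rational(1, 42244) ≈ 2.3672e-5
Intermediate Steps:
Function('H')(q) = Add(q, Mul(3, Pow(q, 2))) (Function('H')(q) = Add(Add(Pow(q, 2), Mul(Mul(2, q), q)), q) = Add(Add(Pow(q, 2), Mul(2, Pow(q, 2))), q) = Add(Mul(3, Pow(q, 2)), q) = Add(q, Mul(3, Pow(q, 2))))
Pow(Add(Function('H')(-36), Add(Pow(Add(27, 89), 2), Mul(-1, -24936))), -1) = Pow(Add(Mul(-36, Add(1, Mul(3, -36))), Add(Pow(Add(27, 89), 2), Mul(-1, -24936))), -1) = Pow(Add(Mul(-36, Add(1, -108)), Add(Pow(116, 2), 24936)), -1) = Pow(Add(Mul(-36, -107), Add(13456, 24936)), -1) = Pow(Add(3852, 38392), -1) = Pow(42244, -1) = Rational(1, 42244)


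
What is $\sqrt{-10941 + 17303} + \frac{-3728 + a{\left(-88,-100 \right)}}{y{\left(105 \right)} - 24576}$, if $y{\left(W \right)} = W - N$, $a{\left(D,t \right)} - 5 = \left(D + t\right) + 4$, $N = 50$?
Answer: $\frac{3907}{24521} + \sqrt{6362} \approx 79.922$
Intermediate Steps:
$a{\left(D,t \right)} = 9 + D + t$ ($a{\left(D,t \right)} = 5 + \left(\left(D + t\right) + 4\right) = 5 + \left(4 + D + t\right) = 9 + D + t$)
$y{\left(W \right)} = -50 + W$ ($y{\left(W \right)} = W - 50 = -50 + W$)
$\sqrt{-10941 + 17303} + \frac{-3728 + a{\left(-88,-100 \right)}}{y{\left(105 \right)} - 24576} = \sqrt{-10941 + 17303} + \frac{-3728 - 179}{\left(-50 + 105\right) - 24576} = \sqrt{6362} + \frac{-3728 - 179}{55 - 24576} = \sqrt{6362} - \frac{3907}{-24521} = \sqrt{6362} - - \frac{3907}{24521} = \sqrt{6362} + \frac{3907}{24521} = \frac{3907}{24521} + \sqrt{6362}$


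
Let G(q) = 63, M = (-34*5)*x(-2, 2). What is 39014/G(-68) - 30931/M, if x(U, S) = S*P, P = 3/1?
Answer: 13914311/21420 ≈ 649.59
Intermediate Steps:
P = 3 (P = 3*1 = 3)
x(U, S) = 3*S (x(U, S) = S*3 = 3*S)
M = -1020 (M = (-34*5)*(3*2) = -170*6 = -1020)
39014/G(-68) - 30931/M = 39014/63 - 30931/(-1020) = 39014*(1/63) - 30931*(-1/1020) = 39014/63 + 30931/1020 = 13914311/21420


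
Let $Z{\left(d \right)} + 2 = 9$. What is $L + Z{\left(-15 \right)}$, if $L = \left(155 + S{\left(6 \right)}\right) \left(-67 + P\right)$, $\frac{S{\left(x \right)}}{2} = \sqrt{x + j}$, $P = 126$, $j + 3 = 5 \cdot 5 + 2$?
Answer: $9152 + 118 \sqrt{30} \approx 9798.3$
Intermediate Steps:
$Z{\left(d \right)} = 7$ ($Z{\left(d \right)} = -2 + 9 = 7$)
$j = 24$ ($j = -3 + \left(5 \cdot 5 + 2\right) = -3 + \left(25 + 2\right) = -3 + 27 = 24$)
$S{\left(x \right)} = 2 \sqrt{24 + x}$ ($S{\left(x \right)} = 2 \sqrt{x + 24} = 2 \sqrt{24 + x}$)
$L = 9145 + 118 \sqrt{30}$ ($L = \left(155 + 2 \sqrt{24 + 6}\right) \left(-67 + 126\right) = \left(155 + 2 \sqrt{30}\right) 59 = 9145 + 118 \sqrt{30} \approx 9791.3$)
$L + Z{\left(-15 \right)} = \left(9145 + 118 \sqrt{30}\right) + 7 = 9152 + 118 \sqrt{30}$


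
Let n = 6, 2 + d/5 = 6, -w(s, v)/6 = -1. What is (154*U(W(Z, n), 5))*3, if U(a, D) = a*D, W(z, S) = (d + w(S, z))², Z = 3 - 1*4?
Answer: 1561560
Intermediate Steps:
w(s, v) = 6 (w(s, v) = -6*(-1) = 6)
d = 20 (d = -10 + 5*6 = -10 + 30 = 20)
Z = -1 (Z = 3 - 4 = -1)
W(z, S) = 676 (W(z, S) = (20 + 6)² = 26² = 676)
U(a, D) = D*a
(154*U(W(Z, n), 5))*3 = (154*(5*676))*3 = (154*3380)*3 = 520520*3 = 1561560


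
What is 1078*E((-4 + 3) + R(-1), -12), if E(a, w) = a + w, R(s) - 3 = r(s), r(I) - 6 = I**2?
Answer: -3234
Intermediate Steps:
r(I) = 6 + I**2
R(s) = 9 + s**2 (R(s) = 3 + (6 + s**2) = 9 + s**2)
1078*E((-4 + 3) + R(-1), -12) = 1078*(((-4 + 3) + (9 + (-1)**2)) - 12) = 1078*((-1 + (9 + 1)) - 12) = 1078*((-1 + 10) - 12) = 1078*(9 - 12) = 1078*(-3) = -3234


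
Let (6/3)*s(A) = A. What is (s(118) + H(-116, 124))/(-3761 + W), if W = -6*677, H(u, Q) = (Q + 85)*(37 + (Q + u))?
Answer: -9464/7823 ≈ -1.2098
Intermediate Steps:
H(u, Q) = (85 + Q)*(37 + Q + u)
W = -4062
s(A) = A/2
(s(118) + H(-116, 124))/(-3761 + W) = ((½)*118 + (3145 + 124² + 85*(-116) + 122*124 + 124*(-116)))/(-3761 - 4062) = (59 + (3145 + 15376 - 9860 + 15128 - 14384))/(-7823) = (59 + 9405)*(-1/7823) = 9464*(-1/7823) = -9464/7823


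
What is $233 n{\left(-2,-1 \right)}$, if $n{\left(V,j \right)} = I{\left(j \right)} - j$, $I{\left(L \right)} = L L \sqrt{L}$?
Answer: $233 + 233 i \approx 233.0 + 233.0 i$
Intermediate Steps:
$I{\left(L \right)} = L^{\frac{5}{2}}$ ($I{\left(L \right)} = L^{2} \sqrt{L} = L^{\frac{5}{2}}$)
$n{\left(V,j \right)} = j^{\frac{5}{2}} - j$
$233 n{\left(-2,-1 \right)} = 233 \left(\left(-1\right)^{\frac{5}{2}} - -1\right) = 233 \left(i + 1\right) = 233 \left(1 + i\right) = 233 + 233 i$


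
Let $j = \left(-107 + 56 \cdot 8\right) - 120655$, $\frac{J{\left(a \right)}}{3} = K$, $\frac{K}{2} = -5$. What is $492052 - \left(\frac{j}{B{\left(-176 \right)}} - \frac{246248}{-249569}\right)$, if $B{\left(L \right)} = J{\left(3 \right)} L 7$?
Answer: $\frac{2269371567525533}{4612035120} \approx 4.9205 \cdot 10^{5}$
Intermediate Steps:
$K = -10$ ($K = 2 \left(-5\right) = -10$)
$J{\left(a \right)} = -30$ ($J{\left(a \right)} = 3 \left(-10\right) = -30$)
$B{\left(L \right)} = - 210 L$ ($B{\left(L \right)} = - 30 L 7 = - 210 L$)
$j = -120314$ ($j = \left(-107 + 448\right) - 120655 = 341 - 120655 = -120314$)
$492052 - \left(\frac{j}{B{\left(-176 \right)}} - \frac{246248}{-249569}\right) = 492052 - \left(- \frac{120314}{\left(-210\right) \left(-176\right)} - \frac{246248}{-249569}\right) = 492052 - \left(- \frac{120314}{36960} - - \frac{246248}{249569}\right) = 492052 - \left(\left(-120314\right) \frac{1}{36960} + \frac{246248}{249569}\right) = 492052 - \left(- \frac{60157}{18480} + \frac{246248}{249569}\right) = 492052 - - \frac{10462659293}{4612035120} = 492052 + \frac{10462659293}{4612035120} = \frac{2269371567525533}{4612035120}$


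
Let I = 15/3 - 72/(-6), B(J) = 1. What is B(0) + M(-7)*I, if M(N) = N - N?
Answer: 1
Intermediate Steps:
I = 17 (I = 15*(1/3) - 72*(-1/6) = 5 + 12 = 17)
M(N) = 0
B(0) + M(-7)*I = 1 + 0*17 = 1 + 0 = 1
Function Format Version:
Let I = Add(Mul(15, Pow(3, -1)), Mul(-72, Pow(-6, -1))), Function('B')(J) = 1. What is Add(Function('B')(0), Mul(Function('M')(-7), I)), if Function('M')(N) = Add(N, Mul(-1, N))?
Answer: 1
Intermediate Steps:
I = 17 (I = Add(Mul(15, Rational(1, 3)), Mul(-72, Rational(-1, 6))) = Add(5, 12) = 17)
Function('M')(N) = 0
Add(Function('B')(0), Mul(Function('M')(-7), I)) = Add(1, Mul(0, 17)) = Add(1, 0) = 1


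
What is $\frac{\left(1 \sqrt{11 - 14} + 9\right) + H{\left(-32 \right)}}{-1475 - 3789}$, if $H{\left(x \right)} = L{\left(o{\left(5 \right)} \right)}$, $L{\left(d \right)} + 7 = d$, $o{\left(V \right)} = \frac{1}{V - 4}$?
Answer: $- \frac{3}{5264} - \frac{i \sqrt{3}}{5264} \approx -0.00056991 - 0.00032904 i$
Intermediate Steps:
$o{\left(V \right)} = \frac{1}{-4 + V}$
$L{\left(d \right)} = -7 + d$
$H{\left(x \right)} = -6$ ($H{\left(x \right)} = -7 + \frac{1}{-4 + 5} = -7 + 1^{-1} = -7 + 1 = -6$)
$\frac{\left(1 \sqrt{11 - 14} + 9\right) + H{\left(-32 \right)}}{-1475 - 3789} = \frac{\left(1 \sqrt{11 - 14} + 9\right) - 6}{-1475 - 3789} = \frac{\left(1 \sqrt{-3} + 9\right) - 6}{-5264} = \left(\left(1 i \sqrt{3} + 9\right) - 6\right) \left(- \frac{1}{5264}\right) = \left(\left(i \sqrt{3} + 9\right) - 6\right) \left(- \frac{1}{5264}\right) = \left(\left(9 + i \sqrt{3}\right) - 6\right) \left(- \frac{1}{5264}\right) = \left(3 + i \sqrt{3}\right) \left(- \frac{1}{5264}\right) = - \frac{3}{5264} - \frac{i \sqrt{3}}{5264}$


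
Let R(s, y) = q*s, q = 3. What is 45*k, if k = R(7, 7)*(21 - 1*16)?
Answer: 4725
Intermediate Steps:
R(s, y) = 3*s
k = 105 (k = (3*7)*(21 - 1*16) = 21*(21 - 16) = 21*5 = 105)
45*k = 45*105 = 4725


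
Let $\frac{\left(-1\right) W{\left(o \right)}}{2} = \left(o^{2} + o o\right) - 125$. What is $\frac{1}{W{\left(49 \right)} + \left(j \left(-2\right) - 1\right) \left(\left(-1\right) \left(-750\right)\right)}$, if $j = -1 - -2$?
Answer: $- \frac{1}{11604} \approx -8.6177 \cdot 10^{-5}$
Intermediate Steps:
$j = 1$ ($j = -1 + 2 = 1$)
$W{\left(o \right)} = 250 - 4 o^{2}$ ($W{\left(o \right)} = - 2 \left(\left(o^{2} + o o\right) - 125\right) = - 2 \left(\left(o^{2} + o^{2}\right) - 125\right) = - 2 \left(2 o^{2} - 125\right) = - 2 \left(-125 + 2 o^{2}\right) = 250 - 4 o^{2}$)
$\frac{1}{W{\left(49 \right)} + \left(j \left(-2\right) - 1\right) \left(\left(-1\right) \left(-750\right)\right)} = \frac{1}{\left(250 - 4 \cdot 49^{2}\right) + \left(1 \left(-2\right) - 1\right) \left(\left(-1\right) \left(-750\right)\right)} = \frac{1}{\left(250 - 9604\right) + \left(-2 - 1\right) 750} = \frac{1}{\left(250 - 9604\right) - 2250} = \frac{1}{-9354 - 2250} = \frac{1}{-11604} = - \frac{1}{11604}$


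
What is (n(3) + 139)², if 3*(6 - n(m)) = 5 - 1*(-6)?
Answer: 179776/9 ≈ 19975.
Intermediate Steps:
n(m) = 7/3 (n(m) = 6 - (5 - 1*(-6))/3 = 6 - (5 + 6)/3 = 6 - ⅓*11 = 6 - 11/3 = 7/3)
(n(3) + 139)² = (7/3 + 139)² = (424/3)² = 179776/9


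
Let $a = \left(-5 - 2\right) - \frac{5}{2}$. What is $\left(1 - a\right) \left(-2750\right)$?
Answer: $-28875$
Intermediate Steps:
$a = - \frac{19}{2}$ ($a = -7 - \frac{5}{2} = - \frac{19}{2} \approx -9.5$)
$\left(1 - a\right) \left(-2750\right) = \left(1 - - \frac{19}{2}\right) \left(-2750\right) = \left(1 + \frac{19}{2}\right) \left(-2750\right) = \frac{21}{2} \left(-2750\right) = -28875$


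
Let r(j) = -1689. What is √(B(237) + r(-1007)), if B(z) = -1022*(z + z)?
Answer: 3*I*√54013 ≈ 697.22*I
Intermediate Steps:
B(z) = -2044*z
√(B(237) + r(-1007)) = √(-2044*237 - 1689) = √(-484428 - 1689) = √(-486117) = 3*I*√54013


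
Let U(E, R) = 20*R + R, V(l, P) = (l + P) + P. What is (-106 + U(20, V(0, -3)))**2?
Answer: 53824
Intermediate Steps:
V(l, P) = l + 2*P (V(l, P) = (P + l) + P = l + 2*P)
U(E, R) = 21*R
(-106 + U(20, V(0, -3)))**2 = (-106 + 21*(0 + 2*(-3)))**2 = (-106 + 21*(0 - 6))**2 = (-106 + 21*(-6))**2 = (-106 - 126)**2 = (-232)**2 = 53824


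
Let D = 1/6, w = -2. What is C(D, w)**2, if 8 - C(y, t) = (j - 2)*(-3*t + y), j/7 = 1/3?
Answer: 11449/324 ≈ 35.336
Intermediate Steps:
D = 1/6 ≈ 0.16667
j = 7/3 ≈ 2.3333
C(y, t) = 8 + t - y/3 (C(y, t) = 8 - (7/3 - 2)*(-3*t + y) = 8 - (y - 3*t)/3 = 8 - (-t + y/3) = 8 + (t - y/3) = 8 + t - y/3)
C(D, w)**2 = (8 - 2 - 1/3*1/6)**2 = (8 - 2 - 1/18)**2 = (107/18)**2 = 11449/324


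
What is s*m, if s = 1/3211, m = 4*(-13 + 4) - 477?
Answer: -27/169 ≈ -0.15976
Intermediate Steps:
m = -513 (m = 4*(-9) - 477 = -36 - 477 = -513)
s = 1/3211 ≈ 0.00031143
s*m = (1/3211)*(-513) = -27/169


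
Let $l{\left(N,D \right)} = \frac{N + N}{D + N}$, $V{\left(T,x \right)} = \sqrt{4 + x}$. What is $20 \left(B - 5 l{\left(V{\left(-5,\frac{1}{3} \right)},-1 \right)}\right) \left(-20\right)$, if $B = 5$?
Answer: $3200 + 400 \sqrt{39} \approx 5698.0$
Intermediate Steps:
$l{\left(N,D \right)} = \frac{2 N}{D + N}$
$20 \left(B - 5 l{\left(V{\left(-5,\frac{1}{3} \right)},-1 \right)}\right) \left(-20\right) = 20 \left(5 - 5 \frac{2 \sqrt{4 + \frac{1}{3}}}{-1 + \sqrt{4 + \frac{1}{3}}}\right) \left(-20\right) = 20 \left(5 - 5 \frac{2 \sqrt{\frac{13}{3}}}{-1 + \sqrt{\frac{13}{3}}}\right) \left(-20\right) = 20 \left(5 - 5 \frac{2 \frac{\sqrt{39}}{3}}{-1 + \frac{\sqrt{39}}{3}}\right) \left(-20\right) = 20 \left(5 - 5 \frac{2 \sqrt{39}}{3 \left(-1 + \frac{\sqrt{39}}{3}\right)}\right) \left(-20\right) = 20 \left(5 - \frac{10 \sqrt{39}}{3 \left(-1 + \frac{\sqrt{39}}{3}\right)}\right) \left(-20\right) = \left(100 - \frac{200 \sqrt{39}}{3 \left(-1 + \frac{\sqrt{39}}{3}\right)}\right) \left(-20\right) = -2000 + \frac{4000 \sqrt{39}}{3 \left(-1 + \frac{\sqrt{39}}{3}\right)}$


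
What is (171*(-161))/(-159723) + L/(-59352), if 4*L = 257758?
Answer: -1924100077/2106639888 ≈ -0.91335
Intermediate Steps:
L = 128879/2 (L = (¼)*257758 = 128879/2 ≈ 64440.)
(171*(-161))/(-159723) + L/(-59352) = (171*(-161))/(-159723) + (128879/2)/(-59352) = -27531*(-1/159723) + (128879/2)*(-1/59352) = 3059/17747 - 128879/118704 = -1924100077/2106639888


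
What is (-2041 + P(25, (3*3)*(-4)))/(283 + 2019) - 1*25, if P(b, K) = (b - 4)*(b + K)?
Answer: -29911/1151 ≈ -25.987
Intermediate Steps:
P(b, K) = (-4 + b)*(K + b)
(-2041 + P(25, (3*3)*(-4)))/(283 + 2019) - 1*25 = (-2041 + (25² - 4*3*3*(-4) - 4*25 + ((3*3)*(-4))*25))/(283 + 2019) - 1*25 = (-2041 + (625 - 36*(-4) - 100 + (9*(-4))*25))/2302 - 25 = (-2041 + (625 - 4*(-36) - 100 - 36*25))*(1/2302) - 25 = (-2041 + (625 + 144 - 100 - 900))*(1/2302) - 25 = (-2041 - 231)*(1/2302) - 25 = -2272*1/2302 - 25 = -1136/1151 - 25 = -29911/1151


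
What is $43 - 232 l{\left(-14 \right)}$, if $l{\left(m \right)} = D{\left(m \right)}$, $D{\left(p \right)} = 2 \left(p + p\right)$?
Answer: $13035$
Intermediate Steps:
$D{\left(p \right)} = 4 p$ ($D{\left(p \right)} = 2 \cdot 2 p = 4 p$)
$l{\left(m \right)} = 4 m$
$43 - 232 l{\left(-14 \right)} = 43 - 232 \cdot 4 \left(-14\right) = 43 - -12992 = 43 + 12992 = 13035$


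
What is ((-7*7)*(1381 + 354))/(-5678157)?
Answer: 85015/5678157 ≈ 0.014972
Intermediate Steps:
((-7*7)*(1381 + 354))/(-5678157) = -49*1735*(-1/5678157) = -85015*(-1/5678157) = 85015/5678157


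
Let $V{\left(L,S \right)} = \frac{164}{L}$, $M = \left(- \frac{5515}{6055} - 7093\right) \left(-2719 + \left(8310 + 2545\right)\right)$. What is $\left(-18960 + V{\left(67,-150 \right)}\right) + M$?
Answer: $- \frac{4684445990228}{81137} \approx -5.7735 \cdot 10^{7}$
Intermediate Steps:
$M = - \frac{69894146736}{1211}$ ($M = \left(\left(-5515\right) \frac{1}{6055} - 7093\right) \left(-2719 + 10855\right) = \left(- \frac{1103}{1211} - 7093\right) 8136 = \left(- \frac{8590726}{1211}\right) 8136 = - \frac{69894146736}{1211} \approx -5.7716 \cdot 10^{7}$)
$\left(-18960 + V{\left(67,-150 \right)}\right) + M = \left(-18960 + \frac{164}{67}\right) - \frac{69894146736}{1211} = - \frac{1270156}{67} - \frac{69894146736}{1211} = - \frac{4684445990228}{81137}$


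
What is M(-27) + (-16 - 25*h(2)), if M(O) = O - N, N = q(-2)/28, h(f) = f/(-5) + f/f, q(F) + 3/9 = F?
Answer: -695/12 ≈ -57.917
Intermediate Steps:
q(F) = -⅓ + F
h(f) = 1 - f/5 (h(f) = f*(-⅕) + 1 = -f/5 + 1 = 1 - f/5)
N = -1/12 (N = (-⅓ - 2)/28 = -7/3*1/28 = -1/12 ≈ -0.083333)
M(O) = 1/12 + O (M(O) = O - 1*(-1/12) = O + 1/12 = 1/12 + O)
M(-27) + (-16 - 25*h(2)) = (1/12 - 27) + (-16 - 25*(1 - ⅕*2)) = -323/12 + (-16 - 25*(1 - ⅖)) = -323/12 + (-16 - 25*⅗) = -323/12 + (-16 - 15) = -323/12 - 31 = -695/12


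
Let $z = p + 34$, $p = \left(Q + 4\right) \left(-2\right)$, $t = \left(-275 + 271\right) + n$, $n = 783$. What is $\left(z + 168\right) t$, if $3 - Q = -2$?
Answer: $143336$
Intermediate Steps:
$Q = 5$ ($Q = 3 - -2 = 3 + 2 = 5$)
$t = 779$ ($t = \left(-275 + 271\right) + 783 = -4 + 783 = 779$)
$p = -18$ ($p = \left(5 + 4\right) \left(-2\right) = 9 \left(-2\right) = -18$)
$z = 16$ ($z = -18 + 34 = 16$)
$\left(z + 168\right) t = \left(16 + 168\right) 779 = 184 \cdot 779 = 143336$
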